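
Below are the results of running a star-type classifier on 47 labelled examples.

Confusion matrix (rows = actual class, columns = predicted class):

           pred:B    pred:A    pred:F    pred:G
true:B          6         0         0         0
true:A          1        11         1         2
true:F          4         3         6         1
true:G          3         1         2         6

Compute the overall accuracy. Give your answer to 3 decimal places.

0.617

Accuracy = trace / total = (6+11+6+6=29) / 47 = 29/47 = 0.617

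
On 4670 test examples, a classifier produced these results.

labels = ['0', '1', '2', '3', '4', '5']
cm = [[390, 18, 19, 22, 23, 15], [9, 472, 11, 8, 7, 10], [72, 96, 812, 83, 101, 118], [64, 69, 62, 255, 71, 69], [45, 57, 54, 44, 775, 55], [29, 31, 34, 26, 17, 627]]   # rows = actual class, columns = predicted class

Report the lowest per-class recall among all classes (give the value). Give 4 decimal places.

0.4322

Per-class recall (TP/(TP+FN)):
  0: TP=390, FN=18+19+22+23+15=97 → 390/487 = 0.80082
  1: TP=472, FN=9+11+8+7+10=45 → 472/517 = 0.91296
  2: TP=812, FN=72+96+83+101+118=470 → 812/1282 = 0.63339
  3: TP=255, FN=64+69+62+71+69=335 → 255/590 = 0.43220
  4: TP=775, FN=45+57+54+44+55=255 → 775/1030 = 0.75243
  5: TP=627, FN=29+31+34+26+17=137 → 627/764 = 0.82068
Lowest is class '3' with recall = 0.4322.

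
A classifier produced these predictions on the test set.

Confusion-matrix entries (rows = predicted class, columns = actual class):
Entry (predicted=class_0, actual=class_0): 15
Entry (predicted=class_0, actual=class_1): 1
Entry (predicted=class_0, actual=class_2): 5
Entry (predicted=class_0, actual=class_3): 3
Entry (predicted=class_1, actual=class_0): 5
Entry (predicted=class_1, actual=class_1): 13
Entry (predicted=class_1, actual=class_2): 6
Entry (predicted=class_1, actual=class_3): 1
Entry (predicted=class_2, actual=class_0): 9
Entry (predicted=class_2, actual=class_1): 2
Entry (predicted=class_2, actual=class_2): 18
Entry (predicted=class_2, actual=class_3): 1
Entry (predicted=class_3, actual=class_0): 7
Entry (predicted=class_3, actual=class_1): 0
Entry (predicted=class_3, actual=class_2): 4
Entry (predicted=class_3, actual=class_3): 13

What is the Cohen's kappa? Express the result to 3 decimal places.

Observed agreement pₒ = trace/N = 59/103 = 0.5728
Expected agreement pₑ = Σ (rowᵢ·colᵢ)/N² = (36·24 + 16·25 + 33·30 + 18·24)/103² = 0.2532
κ = (pₒ − pₑ)/(1 − pₑ) = (0.5728 − 0.2532)/(1 − 0.2532) = 0.428

0.428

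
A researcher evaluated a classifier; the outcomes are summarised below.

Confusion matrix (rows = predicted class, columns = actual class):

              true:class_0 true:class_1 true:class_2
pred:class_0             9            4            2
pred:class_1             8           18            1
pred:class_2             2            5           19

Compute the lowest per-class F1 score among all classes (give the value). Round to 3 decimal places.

0.529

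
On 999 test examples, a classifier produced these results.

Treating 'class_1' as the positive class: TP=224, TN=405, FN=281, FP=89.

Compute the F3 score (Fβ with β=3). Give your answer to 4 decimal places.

Fβ = (1+β²)·TP / ((1+β²)·TP + β²·FN + FP), with β²=9
= 10·224 / (10·224 + 9·281 + 89) = 0.4611

0.4611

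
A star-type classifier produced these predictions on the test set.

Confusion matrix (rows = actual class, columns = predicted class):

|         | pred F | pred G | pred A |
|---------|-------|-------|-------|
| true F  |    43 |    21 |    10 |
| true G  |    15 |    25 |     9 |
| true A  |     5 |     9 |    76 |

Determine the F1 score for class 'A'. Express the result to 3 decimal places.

One-vs-rest for 'A': TP = diagonal; FP = other classes predicted 'A'; FN = 'A' predicted as other.
F1 score = 2·TP/(2·TP+FP+FN).
A: TP=76, FP=10+9=19, FN=5+9=14 → 152/185 = 0.8216

0.822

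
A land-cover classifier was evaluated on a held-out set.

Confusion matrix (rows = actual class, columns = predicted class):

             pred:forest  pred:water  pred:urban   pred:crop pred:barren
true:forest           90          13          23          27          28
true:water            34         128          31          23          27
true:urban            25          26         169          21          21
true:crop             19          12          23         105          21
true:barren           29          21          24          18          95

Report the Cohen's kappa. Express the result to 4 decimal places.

Observed agreement pₒ = trace/N = 587/1053 = 0.55745
Expected agreement pₑ = Σ (rowᵢ·colᵢ)/N² = (181·197 + 243·200 + 262·270 + 180·194 + 187·192)/1053² = 0.20366
κ = (pₒ − pₑ)/(1 − pₑ) = (0.55745 − 0.20366)/(1 − 0.20366) = 0.4443

0.4443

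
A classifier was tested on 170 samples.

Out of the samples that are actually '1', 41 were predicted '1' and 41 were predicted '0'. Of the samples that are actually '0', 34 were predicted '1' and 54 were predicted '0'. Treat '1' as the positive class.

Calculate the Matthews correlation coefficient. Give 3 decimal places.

MCC = (TP·TN − FP·FN) / √((TP+FP)(TP+FN)(TN+FP)(TN+FN))
Numerator = 41·54 − 34·41 = 820
Denominator = √(75·82·88·95) = √51414000 = 7170.3556
MCC = 820 / 7170.3556 = 0.114

0.114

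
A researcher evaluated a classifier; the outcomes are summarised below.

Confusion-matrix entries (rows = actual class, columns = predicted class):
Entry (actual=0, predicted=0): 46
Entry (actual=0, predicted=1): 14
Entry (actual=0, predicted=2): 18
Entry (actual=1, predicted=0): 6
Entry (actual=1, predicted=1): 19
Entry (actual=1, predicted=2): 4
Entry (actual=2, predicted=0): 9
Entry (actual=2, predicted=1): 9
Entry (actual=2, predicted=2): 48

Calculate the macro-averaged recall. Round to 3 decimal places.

0.657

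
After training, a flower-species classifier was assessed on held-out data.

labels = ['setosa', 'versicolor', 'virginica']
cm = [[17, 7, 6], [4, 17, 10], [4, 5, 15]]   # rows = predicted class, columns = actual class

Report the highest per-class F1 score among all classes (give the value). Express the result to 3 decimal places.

0.618

Per-class F1 score (2·TP/(2·TP+FP+FN)):
  setosa: TP=17, FP=7+6=13, FN=4+4=8 → 34/55 = 0.6182
  versicolor: TP=17, FP=4+10=14, FN=7+5=12 → 34/60 = 0.5667
  virginica: TP=15, FP=4+5=9, FN=6+10=16 → 30/55 = 0.5455
Highest is class 'setosa' with F1 score = 0.618.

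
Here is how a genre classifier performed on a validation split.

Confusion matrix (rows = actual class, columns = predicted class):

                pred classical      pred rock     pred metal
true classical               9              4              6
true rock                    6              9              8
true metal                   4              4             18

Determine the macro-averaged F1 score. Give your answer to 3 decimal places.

0.515

Per-class F1 score (2·TP/(2·TP+FP+FN)):
  classical: TP=9, FP=6+4=10, FN=4+6=10 → 18/38 = 0.4737
  rock: TP=9, FP=4+4=8, FN=6+8=14 → 18/40 = 0.4500
  metal: TP=18, FP=6+8=14, FN=4+4=8 → 36/58 = 0.6207
Macro-F1 score = mean = (0.4737 + 0.4500 + 0.6207) / 3 = 0.515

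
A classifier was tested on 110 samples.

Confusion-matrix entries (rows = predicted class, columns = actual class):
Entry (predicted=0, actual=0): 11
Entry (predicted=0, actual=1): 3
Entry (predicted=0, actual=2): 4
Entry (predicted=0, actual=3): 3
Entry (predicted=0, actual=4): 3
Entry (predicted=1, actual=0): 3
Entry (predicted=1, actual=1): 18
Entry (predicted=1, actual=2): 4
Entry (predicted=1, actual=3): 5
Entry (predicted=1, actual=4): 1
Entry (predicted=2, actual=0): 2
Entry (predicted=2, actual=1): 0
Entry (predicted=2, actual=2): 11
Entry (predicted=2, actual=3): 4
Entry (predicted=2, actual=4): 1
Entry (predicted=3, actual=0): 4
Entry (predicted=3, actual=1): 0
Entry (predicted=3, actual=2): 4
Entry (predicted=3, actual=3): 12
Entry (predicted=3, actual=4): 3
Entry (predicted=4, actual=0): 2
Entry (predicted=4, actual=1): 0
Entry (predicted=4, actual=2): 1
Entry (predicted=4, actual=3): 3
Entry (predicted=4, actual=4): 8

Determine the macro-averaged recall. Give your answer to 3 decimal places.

0.552

Per-class recall (TP/(TP+FN)):
  0: TP=11, FN=3+2+4+2=11 → 11/22 = 0.5000
  1: TP=18, FN=3+0+0+0=3 → 18/21 = 0.8571
  2: TP=11, FN=4+4+4+1=13 → 11/24 = 0.4583
  3: TP=12, FN=3+5+4+3=15 → 12/27 = 0.4444
  4: TP=8, FN=3+1+1+3=8 → 8/16 = 0.5000
Macro-recall = mean = (0.5000 + 0.8571 + 0.4583 + 0.4444 + 0.5000) / 5 = 0.552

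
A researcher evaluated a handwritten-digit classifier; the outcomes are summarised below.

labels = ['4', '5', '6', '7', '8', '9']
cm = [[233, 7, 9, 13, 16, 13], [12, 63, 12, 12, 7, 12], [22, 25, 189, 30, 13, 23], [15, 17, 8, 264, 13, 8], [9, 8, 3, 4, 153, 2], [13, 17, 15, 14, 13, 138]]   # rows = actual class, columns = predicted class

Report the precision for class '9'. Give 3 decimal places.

0.704

Treat '9' as positive and all other classes as negative.
precision = TP/(TP+FP).
9: TP=138, FP=13+12+23+8+2=58 → 138/196 = 0.7041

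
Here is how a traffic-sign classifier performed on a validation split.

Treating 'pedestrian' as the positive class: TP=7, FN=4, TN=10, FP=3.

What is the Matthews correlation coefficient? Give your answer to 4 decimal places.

MCC = (TP·TN − FP·FN) / √((TP+FP)(TP+FN)(TN+FP)(TN+FN))
Numerator = 7·10 − 3·4 = 58
Denominator = √(10·11·13·14) = √20020 = 141.4920
MCC = 58 / 141.4920 = 0.4099

0.4099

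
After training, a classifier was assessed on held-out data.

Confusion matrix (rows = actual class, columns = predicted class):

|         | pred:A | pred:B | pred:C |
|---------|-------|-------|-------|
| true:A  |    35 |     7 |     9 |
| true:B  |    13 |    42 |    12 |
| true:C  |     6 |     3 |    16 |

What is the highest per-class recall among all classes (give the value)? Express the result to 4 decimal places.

0.6863

Per-class recall (TP/(TP+FN)):
  A: TP=35, FN=7+9=16 → 35/51 = 0.68627
  B: TP=42, FN=13+12=25 → 42/67 = 0.62687
  C: TP=16, FN=6+3=9 → 16/25 = 0.64000
Highest is class 'A' with recall = 0.6863.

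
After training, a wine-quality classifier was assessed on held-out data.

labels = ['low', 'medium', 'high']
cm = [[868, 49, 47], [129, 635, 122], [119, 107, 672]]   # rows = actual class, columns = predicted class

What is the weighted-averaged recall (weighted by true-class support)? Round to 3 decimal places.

0.791

Per-class recall (TP/(TP+FN)):
  low: TP=868, FN=49+47=96 → 868/964 = 0.9004
  medium: TP=635, FN=129+122=251 → 635/886 = 0.7167
  high: TP=672, FN=119+107=226 → 672/898 = 0.7483
Weighted-recall = Σ (supportᵢ/N)·recallᵢ with N=2748: (964/2748)·0.9004 + (886/2748)·0.7167 + (898/2748)·0.7483 = 0.791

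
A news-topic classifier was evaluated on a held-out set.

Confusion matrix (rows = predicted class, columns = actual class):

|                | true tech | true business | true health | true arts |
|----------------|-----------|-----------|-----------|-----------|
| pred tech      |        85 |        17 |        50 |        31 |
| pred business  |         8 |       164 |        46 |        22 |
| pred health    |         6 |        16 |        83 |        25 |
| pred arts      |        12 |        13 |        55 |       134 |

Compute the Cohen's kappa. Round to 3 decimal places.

Observed agreement pₒ = trace/N = 466/767 = 0.6076
Expected agreement pₑ = Σ (rowᵢ·colᵢ)/N² = (111·183 + 210·240 + 234·130 + 212·214)/767² = 0.2490
κ = (pₒ − pₑ)/(1 − pₑ) = (0.6076 − 0.2490)/(1 − 0.2490) = 0.477

0.477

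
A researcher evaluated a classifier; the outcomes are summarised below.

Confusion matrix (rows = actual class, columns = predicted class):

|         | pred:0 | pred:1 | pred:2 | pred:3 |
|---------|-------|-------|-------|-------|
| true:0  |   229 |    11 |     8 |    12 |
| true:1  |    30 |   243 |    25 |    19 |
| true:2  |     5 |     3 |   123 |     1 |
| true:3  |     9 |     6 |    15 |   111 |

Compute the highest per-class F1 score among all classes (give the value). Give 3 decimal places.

0.859

Per-class F1 score (2·TP/(2·TP+FP+FN)):
  0: TP=229, FP=30+5+9=44, FN=11+8+12=31 → 458/533 = 0.8593
  1: TP=243, FP=11+3+6=20, FN=30+25+19=74 → 486/580 = 0.8379
  2: TP=123, FP=8+25+15=48, FN=5+3+1=9 → 246/303 = 0.8119
  3: TP=111, FP=12+19+1=32, FN=9+6+15=30 → 222/284 = 0.7817
Highest is class '0' with F1 score = 0.859.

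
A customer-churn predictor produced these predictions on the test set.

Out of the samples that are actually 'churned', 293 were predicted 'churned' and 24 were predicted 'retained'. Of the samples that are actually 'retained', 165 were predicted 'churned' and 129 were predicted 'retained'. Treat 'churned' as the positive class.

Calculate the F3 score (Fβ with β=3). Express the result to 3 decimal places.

0.885

Fβ = (1+β²)·TP / ((1+β²)·TP + β²·FN + FP), with β²=9
= 10·293 / (10·293 + 9·24 + 165) = 0.885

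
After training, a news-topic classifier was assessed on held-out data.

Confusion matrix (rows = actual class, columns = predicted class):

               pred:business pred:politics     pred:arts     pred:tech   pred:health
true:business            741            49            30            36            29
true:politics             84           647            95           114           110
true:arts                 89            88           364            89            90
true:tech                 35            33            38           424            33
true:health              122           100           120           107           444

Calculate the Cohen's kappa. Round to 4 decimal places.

0.5446

Observed agreement pₒ = trace/N = 2620/4111 = 0.63731
Expected agreement pₑ = Σ (rowᵢ·colᵢ)/N² = (885·1071 + 1050·917 + 720·647 + 563·770 + 893·706)/4111² = 0.20358
κ = (pₒ − pₑ)/(1 − pₑ) = (0.63731 − 0.20358)/(1 − 0.20358) = 0.5446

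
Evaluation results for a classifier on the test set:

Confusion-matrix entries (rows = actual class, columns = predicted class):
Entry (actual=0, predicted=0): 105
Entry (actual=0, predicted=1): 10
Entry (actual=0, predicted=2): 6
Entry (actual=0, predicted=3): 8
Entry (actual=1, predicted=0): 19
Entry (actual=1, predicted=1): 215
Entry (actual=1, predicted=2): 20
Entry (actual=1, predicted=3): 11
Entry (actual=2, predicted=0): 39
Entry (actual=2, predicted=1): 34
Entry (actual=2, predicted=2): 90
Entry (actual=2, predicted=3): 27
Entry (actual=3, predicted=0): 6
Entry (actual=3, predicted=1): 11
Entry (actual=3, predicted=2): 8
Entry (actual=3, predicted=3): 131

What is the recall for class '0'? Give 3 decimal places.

One-vs-rest for '0': TP = diagonal; FP = other classes predicted '0'; FN = '0' predicted as other.
recall = TP/(TP+FN).
0: TP=105, FN=10+6+8=24 → 105/129 = 0.8140

0.814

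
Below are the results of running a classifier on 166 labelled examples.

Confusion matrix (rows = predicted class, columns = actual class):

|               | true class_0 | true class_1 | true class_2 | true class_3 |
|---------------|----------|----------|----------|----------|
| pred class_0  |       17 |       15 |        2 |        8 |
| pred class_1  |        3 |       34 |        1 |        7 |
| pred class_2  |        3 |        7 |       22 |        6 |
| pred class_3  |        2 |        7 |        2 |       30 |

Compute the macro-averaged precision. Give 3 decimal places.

Per-class precision (TP/(TP+FP)):
  class_0: TP=17, FP=15+2+8=25 → 17/42 = 0.4048
  class_1: TP=34, FP=3+1+7=11 → 34/45 = 0.7556
  class_2: TP=22, FP=3+7+6=16 → 22/38 = 0.5789
  class_3: TP=30, FP=2+7+2=11 → 30/41 = 0.7317
Macro-precision = mean = (0.4048 + 0.7556 + 0.5789 + 0.7317) / 4 = 0.618

0.618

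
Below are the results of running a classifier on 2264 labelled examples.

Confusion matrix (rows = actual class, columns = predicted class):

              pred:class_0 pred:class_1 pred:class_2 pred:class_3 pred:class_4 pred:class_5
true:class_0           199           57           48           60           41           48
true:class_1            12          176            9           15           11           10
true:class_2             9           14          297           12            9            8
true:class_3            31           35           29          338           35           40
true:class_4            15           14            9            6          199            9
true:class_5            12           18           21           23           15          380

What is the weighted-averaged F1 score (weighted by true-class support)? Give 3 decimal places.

0.695

Per-class F1 score (2·TP/(2·TP+FP+FN)):
  class_0: TP=199, FP=12+9+31+15+12=79, FN=57+48+60+41+48=254 → 398/731 = 0.5445
  class_1: TP=176, FP=57+14+35+14+18=138, FN=12+9+15+11+10=57 → 352/547 = 0.6435
  class_2: TP=297, FP=48+9+29+9+21=116, FN=9+14+12+9+8=52 → 594/762 = 0.7795
  class_3: TP=338, FP=60+15+12+6+23=116, FN=31+35+29+35+40=170 → 676/962 = 0.7027
  class_4: TP=199, FP=41+11+9+35+15=111, FN=15+14+9+6+9=53 → 398/562 = 0.7082
  class_5: TP=380, FP=48+10+8+40+9=115, FN=12+18+21+23+15=89 → 760/964 = 0.7884
Weighted-F1 score = Σ (supportᵢ/N)·F1 scoreᵢ with N=2264: (453/2264)·0.5445 + (233/2264)·0.6435 + (349/2264)·0.7795 + (508/2264)·0.7027 + (252/2264)·0.7082 + (469/2264)·0.7884 = 0.695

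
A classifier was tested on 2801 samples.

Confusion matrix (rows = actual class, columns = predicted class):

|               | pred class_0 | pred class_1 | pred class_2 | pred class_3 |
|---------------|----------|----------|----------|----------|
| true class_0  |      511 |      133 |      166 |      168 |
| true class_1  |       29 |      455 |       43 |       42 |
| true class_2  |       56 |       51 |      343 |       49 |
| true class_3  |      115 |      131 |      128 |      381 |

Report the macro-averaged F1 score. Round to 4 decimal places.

Per-class F1 score (2·TP/(2·TP+FP+FN)):
  class_0: TP=511, FP=29+56+115=200, FN=133+166+168=467 → 1022/1689 = 0.60509
  class_1: TP=455, FP=133+51+131=315, FN=29+43+42=114 → 910/1339 = 0.67961
  class_2: TP=343, FP=166+43+128=337, FN=56+51+49=156 → 686/1179 = 0.58185
  class_3: TP=381, FP=168+42+49=259, FN=115+131+128=374 → 762/1395 = 0.54624
Macro-F1 score = mean = (0.60509 + 0.67961 + 0.58185 + 0.54624) / 4 = 0.6032

0.6032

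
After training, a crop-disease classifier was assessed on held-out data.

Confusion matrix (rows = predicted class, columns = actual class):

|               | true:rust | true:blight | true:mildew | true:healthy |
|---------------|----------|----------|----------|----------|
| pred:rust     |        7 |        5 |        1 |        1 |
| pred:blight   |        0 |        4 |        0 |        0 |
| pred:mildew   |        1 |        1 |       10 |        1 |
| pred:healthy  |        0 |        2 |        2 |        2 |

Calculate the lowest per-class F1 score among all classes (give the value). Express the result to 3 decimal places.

Per-class F1 score (2·TP/(2·TP+FP+FN)):
  rust: TP=7, FP=5+1+1=7, FN=0+1+0=1 → 14/22 = 0.6364
  blight: TP=4, FP=0+0+0=0, FN=5+1+2=8 → 8/16 = 0.5000
  mildew: TP=10, FP=1+1+1=3, FN=1+0+2=3 → 20/26 = 0.7692
  healthy: TP=2, FP=0+2+2=4, FN=1+0+1=2 → 4/10 = 0.4000
Lowest is class 'healthy' with F1 score = 0.400.

0.400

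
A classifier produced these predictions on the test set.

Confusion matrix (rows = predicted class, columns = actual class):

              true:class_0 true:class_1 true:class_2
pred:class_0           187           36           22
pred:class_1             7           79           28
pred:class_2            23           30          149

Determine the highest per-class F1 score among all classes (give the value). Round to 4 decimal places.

0.8095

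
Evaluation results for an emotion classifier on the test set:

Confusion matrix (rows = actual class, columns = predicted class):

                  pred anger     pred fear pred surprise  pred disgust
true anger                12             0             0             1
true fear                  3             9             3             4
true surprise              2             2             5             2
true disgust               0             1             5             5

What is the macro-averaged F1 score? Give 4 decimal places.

0.5580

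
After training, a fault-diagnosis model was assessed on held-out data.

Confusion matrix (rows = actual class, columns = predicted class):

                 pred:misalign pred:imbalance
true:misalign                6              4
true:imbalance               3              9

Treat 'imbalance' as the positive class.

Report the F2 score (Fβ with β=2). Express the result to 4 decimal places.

Fβ = (1+β²)·TP / ((1+β²)·TP + β²·FN + FP), with β²=4
= 5·9 / (5·9 + 4·3 + 4) = 0.7377

0.7377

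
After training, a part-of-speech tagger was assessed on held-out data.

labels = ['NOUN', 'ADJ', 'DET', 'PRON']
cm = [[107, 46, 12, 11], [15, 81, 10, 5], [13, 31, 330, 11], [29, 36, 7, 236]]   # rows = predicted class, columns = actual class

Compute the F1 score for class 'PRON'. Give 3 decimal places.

0.827

Take TP from the diagonal, FP from the rest of the 'PRON' prediction marginal, FN from the rest of the 'PRON' actual marginal.
F1 score = 2·TP/(2·TP+FP+FN).
PRON: TP=236, FP=29+36+7=72, FN=11+5+11=27 → 472/571 = 0.8266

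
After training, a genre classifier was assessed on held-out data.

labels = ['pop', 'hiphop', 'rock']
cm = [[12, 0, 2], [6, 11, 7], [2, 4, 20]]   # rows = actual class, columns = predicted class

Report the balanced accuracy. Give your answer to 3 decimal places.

Balanced accuracy = mean of per-class recall.
  pop: recall = 12/14 = 0.8571
  hiphop: recall = 11/24 = 0.4583
  rock: recall = 20/26 = 0.7692
Mean = (0.8571 + 0.4583 + 0.7692) / 3 = 0.695

0.695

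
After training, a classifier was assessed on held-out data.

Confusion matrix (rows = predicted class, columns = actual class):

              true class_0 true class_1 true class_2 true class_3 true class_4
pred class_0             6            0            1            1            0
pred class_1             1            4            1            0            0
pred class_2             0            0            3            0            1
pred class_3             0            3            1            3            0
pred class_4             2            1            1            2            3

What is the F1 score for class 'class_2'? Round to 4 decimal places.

0.5455

F1 score = 2·TP/(2·TP+FP+FN).
class_2: TP=3, FP=0+0+0+1=1, FN=1+1+1+1=4 → 6/11 = 0.54545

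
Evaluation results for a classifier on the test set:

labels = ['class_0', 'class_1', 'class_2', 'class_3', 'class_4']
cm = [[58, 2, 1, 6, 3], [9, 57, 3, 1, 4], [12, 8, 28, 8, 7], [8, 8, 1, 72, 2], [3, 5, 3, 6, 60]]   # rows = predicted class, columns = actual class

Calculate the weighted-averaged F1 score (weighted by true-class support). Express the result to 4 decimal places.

0.7393

Per-class F1 score (2·TP/(2·TP+FP+FN)):
  class_0: TP=58, FP=2+1+6+3=12, FN=9+12+8+3=32 → 116/160 = 0.72500
  class_1: TP=57, FP=9+3+1+4=17, FN=2+8+8+5=23 → 114/154 = 0.74026
  class_2: TP=28, FP=12+8+8+7=35, FN=1+3+1+3=8 → 56/99 = 0.56566
  class_3: TP=72, FP=8+8+1+2=19, FN=6+1+8+6=21 → 144/184 = 0.78261
  class_4: TP=60, FP=3+5+3+6=17, FN=3+4+7+2=16 → 120/153 = 0.78431
Weighted-F1 score = Σ (supportᵢ/N)·F1 scoreᵢ with N=375: (90/375)·0.72500 + (80/375)·0.74026 + (36/375)·0.56566 + (93/375)·0.78261 + (76/375)·0.78431 = 0.7393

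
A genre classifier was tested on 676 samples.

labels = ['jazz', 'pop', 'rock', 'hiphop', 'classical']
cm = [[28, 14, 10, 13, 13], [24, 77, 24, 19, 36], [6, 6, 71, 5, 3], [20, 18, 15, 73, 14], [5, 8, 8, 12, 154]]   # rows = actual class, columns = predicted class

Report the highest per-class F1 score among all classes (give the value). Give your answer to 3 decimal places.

0.757

Per-class F1 score (2·TP/(2·TP+FP+FN)):
  jazz: TP=28, FP=24+6+20+5=55, FN=14+10+13+13=50 → 56/161 = 0.3478
  pop: TP=77, FP=14+6+18+8=46, FN=24+24+19+36=103 → 154/303 = 0.5083
  rock: TP=71, FP=10+24+15+8=57, FN=6+6+5+3=20 → 142/219 = 0.6484
  hiphop: TP=73, FP=13+19+5+12=49, FN=20+18+15+14=67 → 146/262 = 0.5573
  classical: TP=154, FP=13+36+3+14=66, FN=5+8+8+12=33 → 308/407 = 0.7568
Highest is class 'classical' with F1 score = 0.757.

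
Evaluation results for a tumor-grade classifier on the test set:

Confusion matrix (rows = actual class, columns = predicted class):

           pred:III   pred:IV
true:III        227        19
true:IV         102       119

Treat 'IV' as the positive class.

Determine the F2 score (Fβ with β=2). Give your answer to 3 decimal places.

0.582

Fβ = (1+β²)·TP / ((1+β²)·TP + β²·FN + FP), with β²=4
= 5·119 / (5·119 + 4·102 + 19) = 0.582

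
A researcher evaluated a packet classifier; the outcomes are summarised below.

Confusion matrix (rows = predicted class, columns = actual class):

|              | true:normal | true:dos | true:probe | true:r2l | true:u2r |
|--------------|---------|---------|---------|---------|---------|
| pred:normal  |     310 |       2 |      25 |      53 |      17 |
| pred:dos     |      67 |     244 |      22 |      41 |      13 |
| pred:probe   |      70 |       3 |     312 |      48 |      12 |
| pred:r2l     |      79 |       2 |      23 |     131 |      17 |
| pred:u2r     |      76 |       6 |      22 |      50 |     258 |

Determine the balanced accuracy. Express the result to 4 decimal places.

0.6912

Balanced accuracy = mean of per-class recall.
  normal: recall = 310/602 = 0.51495
  dos: recall = 244/257 = 0.94942
  probe: recall = 312/404 = 0.77228
  r2l: recall = 131/323 = 0.40557
  u2r: recall = 258/317 = 0.81388
Mean = (0.51495 + 0.94942 + 0.77228 + 0.40557 + 0.81388) / 5 = 0.6912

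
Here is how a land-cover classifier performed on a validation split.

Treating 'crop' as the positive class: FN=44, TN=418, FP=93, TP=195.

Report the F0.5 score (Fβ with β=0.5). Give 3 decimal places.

Fβ = (1+β²)·TP / ((1+β²)·TP + β²·FN + FP), with β²=1/4
= 1.25·195 / (1.25·195 + 0.25·44 + 93) = 0.701

0.701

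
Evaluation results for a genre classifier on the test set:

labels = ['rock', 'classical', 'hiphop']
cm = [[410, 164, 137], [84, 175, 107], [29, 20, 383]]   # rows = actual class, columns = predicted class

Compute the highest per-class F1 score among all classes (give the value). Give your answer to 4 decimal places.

0.7233

Per-class F1 score (2·TP/(2·TP+FP+FN)):
  rock: TP=410, FP=84+29=113, FN=164+137=301 → 820/1234 = 0.66451
  classical: TP=175, FP=164+20=184, FN=84+107=191 → 350/725 = 0.48276
  hiphop: TP=383, FP=137+107=244, FN=29+20=49 → 766/1059 = 0.72332
Highest is class 'hiphop' with F1 score = 0.7233.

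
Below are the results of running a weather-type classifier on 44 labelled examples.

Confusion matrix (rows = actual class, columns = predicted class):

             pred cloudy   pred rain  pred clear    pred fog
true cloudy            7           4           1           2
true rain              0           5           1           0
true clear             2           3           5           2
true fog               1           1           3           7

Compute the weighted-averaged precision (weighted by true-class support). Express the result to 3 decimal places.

0.585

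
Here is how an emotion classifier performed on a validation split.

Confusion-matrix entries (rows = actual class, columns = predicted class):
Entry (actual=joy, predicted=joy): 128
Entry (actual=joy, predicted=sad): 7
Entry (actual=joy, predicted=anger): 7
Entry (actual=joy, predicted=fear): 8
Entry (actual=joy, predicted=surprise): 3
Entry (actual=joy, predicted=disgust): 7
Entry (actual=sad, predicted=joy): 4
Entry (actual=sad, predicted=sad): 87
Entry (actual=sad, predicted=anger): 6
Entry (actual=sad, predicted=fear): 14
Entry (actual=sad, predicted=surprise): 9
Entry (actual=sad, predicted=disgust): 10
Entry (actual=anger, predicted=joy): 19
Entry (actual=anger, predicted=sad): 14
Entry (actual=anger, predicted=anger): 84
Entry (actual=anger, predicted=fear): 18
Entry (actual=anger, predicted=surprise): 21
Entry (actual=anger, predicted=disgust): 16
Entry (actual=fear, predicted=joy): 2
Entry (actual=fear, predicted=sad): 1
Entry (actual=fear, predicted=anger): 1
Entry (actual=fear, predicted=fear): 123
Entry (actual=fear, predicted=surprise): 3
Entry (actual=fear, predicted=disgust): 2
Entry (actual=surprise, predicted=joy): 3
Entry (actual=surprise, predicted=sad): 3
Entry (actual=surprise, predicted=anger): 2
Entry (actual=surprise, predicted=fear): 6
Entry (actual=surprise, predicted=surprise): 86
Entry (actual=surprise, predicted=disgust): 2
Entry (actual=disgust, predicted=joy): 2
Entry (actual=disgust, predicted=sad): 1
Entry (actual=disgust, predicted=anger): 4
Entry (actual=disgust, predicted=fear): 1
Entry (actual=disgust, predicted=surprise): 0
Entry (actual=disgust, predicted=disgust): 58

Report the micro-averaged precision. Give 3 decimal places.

Micro-averaging pools counts across classes: ΣTP=566, ΣFP=196, ΣFN=196.
Micro-precision = TP/(TP+FP) on pooled counts = 0.743 (equals overall accuracy in single-label multiclass).

0.743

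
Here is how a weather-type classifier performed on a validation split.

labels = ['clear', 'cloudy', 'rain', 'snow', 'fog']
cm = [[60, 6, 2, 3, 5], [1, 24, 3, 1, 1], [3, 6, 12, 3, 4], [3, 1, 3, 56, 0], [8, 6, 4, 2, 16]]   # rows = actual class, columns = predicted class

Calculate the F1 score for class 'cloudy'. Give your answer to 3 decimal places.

0.658

F1 score = 2·TP/(2·TP+FP+FN).
cloudy: TP=24, FP=6+6+1+6=19, FN=1+3+1+1=6 → 48/73 = 0.6575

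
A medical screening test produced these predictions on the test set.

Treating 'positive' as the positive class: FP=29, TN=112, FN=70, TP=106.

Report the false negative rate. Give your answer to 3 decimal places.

0.398

FNR = FN/(FN+TP) = 70/(70+106) = 0.398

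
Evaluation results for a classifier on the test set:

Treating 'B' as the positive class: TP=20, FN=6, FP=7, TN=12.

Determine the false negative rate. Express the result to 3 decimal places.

0.231

FNR = FN/(FN+TP) = 6/(6+20) = 0.231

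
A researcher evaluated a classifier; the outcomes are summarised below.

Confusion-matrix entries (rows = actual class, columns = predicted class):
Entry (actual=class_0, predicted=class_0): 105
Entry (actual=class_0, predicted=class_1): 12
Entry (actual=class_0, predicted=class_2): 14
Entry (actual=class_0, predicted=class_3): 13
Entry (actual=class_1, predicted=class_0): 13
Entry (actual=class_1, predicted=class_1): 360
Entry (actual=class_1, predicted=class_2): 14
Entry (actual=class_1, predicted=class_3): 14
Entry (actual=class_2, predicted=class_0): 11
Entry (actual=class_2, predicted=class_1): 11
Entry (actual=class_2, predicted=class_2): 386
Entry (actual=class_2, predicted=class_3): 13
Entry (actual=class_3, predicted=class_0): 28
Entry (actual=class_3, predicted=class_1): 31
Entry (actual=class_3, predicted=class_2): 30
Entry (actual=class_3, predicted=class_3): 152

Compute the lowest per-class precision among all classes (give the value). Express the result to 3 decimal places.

Per-class precision (TP/(TP+FP)):
  class_0: TP=105, FP=13+11+28=52 → 105/157 = 0.6688
  class_1: TP=360, FP=12+11+31=54 → 360/414 = 0.8696
  class_2: TP=386, FP=14+14+30=58 → 386/444 = 0.8694
  class_3: TP=152, FP=13+14+13=40 → 152/192 = 0.7917
Lowest is class 'class_0' with precision = 0.669.

0.669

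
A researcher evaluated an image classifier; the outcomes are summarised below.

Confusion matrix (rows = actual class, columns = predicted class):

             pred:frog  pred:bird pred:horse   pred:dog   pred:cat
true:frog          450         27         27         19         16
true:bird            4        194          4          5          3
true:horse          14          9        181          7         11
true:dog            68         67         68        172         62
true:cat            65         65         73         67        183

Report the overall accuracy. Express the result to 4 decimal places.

Accuracy = trace / total = (450+194+181+172+183=1180) / 1861 = 1180/1861 = 0.6341

0.6341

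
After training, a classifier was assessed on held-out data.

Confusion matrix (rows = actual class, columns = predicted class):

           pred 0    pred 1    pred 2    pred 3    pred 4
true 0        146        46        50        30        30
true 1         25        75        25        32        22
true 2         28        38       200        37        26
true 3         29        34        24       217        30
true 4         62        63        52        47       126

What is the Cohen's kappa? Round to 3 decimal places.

Observed agreement pₒ = trace/N = 764/1494 = 0.5114
Expected agreement pₑ = Σ (rowᵢ·colᵢ)/N² = (302·290 + 179·256 + 329·351 + 334·363 + 350·234)/1494² = 0.2025
κ = (pₒ − pₑ)/(1 − pₑ) = (0.5114 − 0.2025)/(1 − 0.2025) = 0.387

0.387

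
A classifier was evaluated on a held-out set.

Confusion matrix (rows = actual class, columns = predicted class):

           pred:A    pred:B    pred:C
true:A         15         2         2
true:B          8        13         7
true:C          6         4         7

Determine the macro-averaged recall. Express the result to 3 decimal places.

0.555

Per-class recall (TP/(TP+FN)):
  A: TP=15, FN=2+2=4 → 15/19 = 0.7895
  B: TP=13, FN=8+7=15 → 13/28 = 0.4643
  C: TP=7, FN=6+4=10 → 7/17 = 0.4118
Macro-recall = mean = (0.7895 + 0.4643 + 0.4118) / 3 = 0.555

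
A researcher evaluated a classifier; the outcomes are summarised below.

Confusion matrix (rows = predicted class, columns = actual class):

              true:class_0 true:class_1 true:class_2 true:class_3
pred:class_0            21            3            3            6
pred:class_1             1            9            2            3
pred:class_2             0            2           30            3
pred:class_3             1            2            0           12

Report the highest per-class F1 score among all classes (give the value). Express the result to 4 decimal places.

Per-class F1 score (2·TP/(2·TP+FP+FN)):
  class_0: TP=21, FP=3+3+6=12, FN=1+0+1=2 → 42/56 = 0.75000
  class_1: TP=9, FP=1+2+3=6, FN=3+2+2=7 → 18/31 = 0.58065
  class_2: TP=30, FP=0+2+3=5, FN=3+2+0=5 → 60/70 = 0.85714
  class_3: TP=12, FP=1+2+0=3, FN=6+3+3=12 → 24/39 = 0.61538
Highest is class 'class_2' with F1 score = 0.8571.

0.8571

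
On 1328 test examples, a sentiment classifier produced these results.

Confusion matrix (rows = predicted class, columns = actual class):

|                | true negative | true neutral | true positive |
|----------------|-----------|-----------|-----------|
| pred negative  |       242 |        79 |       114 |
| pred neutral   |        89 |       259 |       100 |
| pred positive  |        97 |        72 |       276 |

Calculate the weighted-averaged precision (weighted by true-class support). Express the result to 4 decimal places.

Per-class precision (TP/(TP+FP)):
  negative: TP=242, FP=79+114=193 → 242/435 = 0.55632
  neutral: TP=259, FP=89+100=189 → 259/448 = 0.57813
  positive: TP=276, FP=97+72=169 → 276/445 = 0.62022
Weighted-precision = Σ (supportᵢ/N)·precisionᵢ with N=1328: (428/1328)·0.55632 + (410/1328)·0.57813 + (490/1328)·0.62022 = 0.5866

0.5866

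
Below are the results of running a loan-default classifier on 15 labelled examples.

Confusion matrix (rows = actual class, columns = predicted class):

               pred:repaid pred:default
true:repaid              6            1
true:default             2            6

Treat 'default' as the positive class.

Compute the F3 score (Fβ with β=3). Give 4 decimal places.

Fβ = (1+β²)·TP / ((1+β²)·TP + β²·FN + FP), with β²=9
= 10·6 / (10·6 + 9·2 + 1) = 0.7595

0.7595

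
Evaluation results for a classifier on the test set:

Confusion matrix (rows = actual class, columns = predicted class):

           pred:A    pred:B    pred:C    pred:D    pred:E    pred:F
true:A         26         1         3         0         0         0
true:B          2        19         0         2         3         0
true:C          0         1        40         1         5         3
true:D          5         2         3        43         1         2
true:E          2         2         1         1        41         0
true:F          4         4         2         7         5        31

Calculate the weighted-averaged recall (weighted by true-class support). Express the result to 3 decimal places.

0.763

Per-class recall (TP/(TP+FN)):
  A: TP=26, FN=1+3+0+0+0=4 → 26/30 = 0.8667
  B: TP=19, FN=2+0+2+3+0=7 → 19/26 = 0.7308
  C: TP=40, FN=0+1+1+5+3=10 → 40/50 = 0.8000
  D: TP=43, FN=5+2+3+1+2=13 → 43/56 = 0.7679
  E: TP=41, FN=2+2+1+1+0=6 → 41/47 = 0.8723
  F: TP=31, FN=4+4+2+7+5=22 → 31/53 = 0.5849
Weighted-recall = Σ (supportᵢ/N)·recallᵢ with N=262: (30/262)·0.8667 + (26/262)·0.7308 + (50/262)·0.8000 + (56/262)·0.7679 + (47/262)·0.8723 + (53/262)·0.5849 = 0.763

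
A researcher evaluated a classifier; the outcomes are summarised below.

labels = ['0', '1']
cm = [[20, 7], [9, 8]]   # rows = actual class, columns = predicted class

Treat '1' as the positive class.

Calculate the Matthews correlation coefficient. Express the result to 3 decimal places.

MCC = (TP·TN − FP·FN) / √((TP+FP)(TP+FN)(TN+FP)(TN+FN))
Numerator = 8·20 − 7·9 = 97
Denominator = √(15·17·27·29) = √199665 = 446.8389
MCC = 97 / 446.8389 = 0.217

0.217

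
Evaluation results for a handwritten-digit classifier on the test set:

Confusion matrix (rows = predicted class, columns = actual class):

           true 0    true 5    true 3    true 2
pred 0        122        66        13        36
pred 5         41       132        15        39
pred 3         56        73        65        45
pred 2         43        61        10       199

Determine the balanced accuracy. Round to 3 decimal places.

0.530

Balanced accuracy = mean of per-class recall.
  0: recall = 122/262 = 0.4656
  5: recall = 132/332 = 0.3976
  3: recall = 65/103 = 0.6311
  2: recall = 199/319 = 0.6238
Mean = (0.4656 + 0.3976 + 0.6311 + 0.6238) / 4 = 0.530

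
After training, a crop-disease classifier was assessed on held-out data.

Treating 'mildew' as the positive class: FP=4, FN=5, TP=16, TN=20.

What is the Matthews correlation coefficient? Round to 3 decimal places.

0.598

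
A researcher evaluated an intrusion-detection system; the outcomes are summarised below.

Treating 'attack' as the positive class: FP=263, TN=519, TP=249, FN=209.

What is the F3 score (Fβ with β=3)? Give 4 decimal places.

0.5373

Fβ = (1+β²)·TP / ((1+β²)·TP + β²·FN + FP), with β²=9
= 10·249 / (10·249 + 9·209 + 263) = 0.5373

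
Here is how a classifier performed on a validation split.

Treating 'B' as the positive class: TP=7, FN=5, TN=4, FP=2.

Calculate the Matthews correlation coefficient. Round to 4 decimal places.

MCC = (TP·TN − FP·FN) / √((TP+FP)(TP+FN)(TN+FP)(TN+FN))
Numerator = 7·4 − 2·5 = 18
Denominator = √(9·12·6·9) = √5832 = 76.3675
MCC = 18 / 76.3675 = 0.2357

0.2357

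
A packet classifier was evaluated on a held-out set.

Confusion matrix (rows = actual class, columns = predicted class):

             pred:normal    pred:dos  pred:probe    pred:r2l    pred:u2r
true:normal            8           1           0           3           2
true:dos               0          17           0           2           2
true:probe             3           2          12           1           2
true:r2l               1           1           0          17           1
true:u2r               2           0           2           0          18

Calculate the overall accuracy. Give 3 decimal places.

0.742

Accuracy = trace / total = (8+17+12+17+18=72) / 97 = 72/97 = 0.742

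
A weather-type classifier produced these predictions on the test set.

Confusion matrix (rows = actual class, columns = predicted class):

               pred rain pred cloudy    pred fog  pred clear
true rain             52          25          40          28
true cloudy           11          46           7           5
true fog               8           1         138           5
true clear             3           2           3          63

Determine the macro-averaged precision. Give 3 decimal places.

0.671

Per-class precision (TP/(TP+FP)):
  rain: TP=52, FP=11+8+3=22 → 52/74 = 0.7027
  cloudy: TP=46, FP=25+1+2=28 → 46/74 = 0.6216
  fog: TP=138, FP=40+7+3=50 → 138/188 = 0.7340
  clear: TP=63, FP=28+5+5=38 → 63/101 = 0.6238
Macro-precision = mean = (0.7027 + 0.6216 + 0.7340 + 0.6238) / 4 = 0.671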